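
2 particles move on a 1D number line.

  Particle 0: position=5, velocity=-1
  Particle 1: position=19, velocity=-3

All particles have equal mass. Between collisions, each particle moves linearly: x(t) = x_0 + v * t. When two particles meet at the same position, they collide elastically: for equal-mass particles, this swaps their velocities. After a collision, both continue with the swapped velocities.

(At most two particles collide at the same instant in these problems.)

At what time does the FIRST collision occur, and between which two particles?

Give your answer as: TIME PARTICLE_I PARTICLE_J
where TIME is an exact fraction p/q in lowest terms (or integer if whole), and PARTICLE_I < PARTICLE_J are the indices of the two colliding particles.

Pair (0,1): pos 5,19 vel -1,-3 -> gap=14, closing at 2/unit, collide at t=7
Earliest collision: t=7 between 0 and 1

Answer: 7 0 1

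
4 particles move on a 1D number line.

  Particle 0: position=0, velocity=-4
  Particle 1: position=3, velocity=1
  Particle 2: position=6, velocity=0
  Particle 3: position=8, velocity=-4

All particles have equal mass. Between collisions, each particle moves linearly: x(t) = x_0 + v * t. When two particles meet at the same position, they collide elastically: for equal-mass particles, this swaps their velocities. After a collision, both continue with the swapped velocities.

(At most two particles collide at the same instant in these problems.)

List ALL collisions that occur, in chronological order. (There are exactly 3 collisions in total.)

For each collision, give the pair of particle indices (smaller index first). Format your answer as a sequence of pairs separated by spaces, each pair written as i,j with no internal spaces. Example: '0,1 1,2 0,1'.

Answer: 2,3 1,2 2,3

Derivation:
Collision at t=1/2: particles 2 and 3 swap velocities; positions: p0=-2 p1=7/2 p2=6 p3=6; velocities now: v0=-4 v1=1 v2=-4 v3=0
Collision at t=1: particles 1 and 2 swap velocities; positions: p0=-4 p1=4 p2=4 p3=6; velocities now: v0=-4 v1=-4 v2=1 v3=0
Collision at t=3: particles 2 and 3 swap velocities; positions: p0=-12 p1=-4 p2=6 p3=6; velocities now: v0=-4 v1=-4 v2=0 v3=1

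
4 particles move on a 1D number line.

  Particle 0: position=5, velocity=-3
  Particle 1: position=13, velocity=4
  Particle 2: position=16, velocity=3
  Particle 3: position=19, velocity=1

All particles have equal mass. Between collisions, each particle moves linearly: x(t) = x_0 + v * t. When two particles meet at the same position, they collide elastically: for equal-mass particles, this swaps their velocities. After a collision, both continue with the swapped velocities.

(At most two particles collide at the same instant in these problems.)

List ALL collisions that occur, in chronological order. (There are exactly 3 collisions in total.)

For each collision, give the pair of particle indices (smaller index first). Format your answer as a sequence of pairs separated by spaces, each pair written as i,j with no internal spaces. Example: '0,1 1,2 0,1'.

Collision at t=3/2: particles 2 and 3 swap velocities; positions: p0=1/2 p1=19 p2=41/2 p3=41/2; velocities now: v0=-3 v1=4 v2=1 v3=3
Collision at t=2: particles 1 and 2 swap velocities; positions: p0=-1 p1=21 p2=21 p3=22; velocities now: v0=-3 v1=1 v2=4 v3=3
Collision at t=3: particles 2 and 3 swap velocities; positions: p0=-4 p1=22 p2=25 p3=25; velocities now: v0=-3 v1=1 v2=3 v3=4

Answer: 2,3 1,2 2,3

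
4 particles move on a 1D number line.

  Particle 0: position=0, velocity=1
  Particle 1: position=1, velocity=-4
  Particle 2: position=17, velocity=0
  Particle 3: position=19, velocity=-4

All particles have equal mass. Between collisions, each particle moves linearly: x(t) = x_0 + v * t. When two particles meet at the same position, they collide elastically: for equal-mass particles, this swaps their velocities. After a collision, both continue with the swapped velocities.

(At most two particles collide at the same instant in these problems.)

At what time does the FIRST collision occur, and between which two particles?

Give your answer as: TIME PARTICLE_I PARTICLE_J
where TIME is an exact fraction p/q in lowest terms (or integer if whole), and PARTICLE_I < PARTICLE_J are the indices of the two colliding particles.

Answer: 1/5 0 1

Derivation:
Pair (0,1): pos 0,1 vel 1,-4 -> gap=1, closing at 5/unit, collide at t=1/5
Pair (1,2): pos 1,17 vel -4,0 -> not approaching (rel speed -4 <= 0)
Pair (2,3): pos 17,19 vel 0,-4 -> gap=2, closing at 4/unit, collide at t=1/2
Earliest collision: t=1/5 between 0 and 1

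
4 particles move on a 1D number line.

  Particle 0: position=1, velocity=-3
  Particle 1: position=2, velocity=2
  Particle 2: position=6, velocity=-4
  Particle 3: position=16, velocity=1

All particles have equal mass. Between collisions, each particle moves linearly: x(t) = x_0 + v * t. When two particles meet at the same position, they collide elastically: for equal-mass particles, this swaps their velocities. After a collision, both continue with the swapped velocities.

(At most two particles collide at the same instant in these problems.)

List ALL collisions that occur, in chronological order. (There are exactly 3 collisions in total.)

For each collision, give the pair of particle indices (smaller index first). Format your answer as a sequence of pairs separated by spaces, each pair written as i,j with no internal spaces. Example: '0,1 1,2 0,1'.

Answer: 1,2 0,1 2,3

Derivation:
Collision at t=2/3: particles 1 and 2 swap velocities; positions: p0=-1 p1=10/3 p2=10/3 p3=50/3; velocities now: v0=-3 v1=-4 v2=2 v3=1
Collision at t=5: particles 0 and 1 swap velocities; positions: p0=-14 p1=-14 p2=12 p3=21; velocities now: v0=-4 v1=-3 v2=2 v3=1
Collision at t=14: particles 2 and 3 swap velocities; positions: p0=-50 p1=-41 p2=30 p3=30; velocities now: v0=-4 v1=-3 v2=1 v3=2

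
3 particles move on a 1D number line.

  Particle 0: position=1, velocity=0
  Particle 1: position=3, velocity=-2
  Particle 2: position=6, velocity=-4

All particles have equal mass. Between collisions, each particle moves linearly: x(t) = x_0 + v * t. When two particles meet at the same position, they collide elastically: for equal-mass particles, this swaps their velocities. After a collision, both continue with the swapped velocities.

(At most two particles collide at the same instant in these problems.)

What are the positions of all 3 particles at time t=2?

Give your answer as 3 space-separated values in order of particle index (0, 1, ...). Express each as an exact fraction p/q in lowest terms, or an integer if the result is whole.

Answer: -2 -1 1

Derivation:
Collision at t=1: particles 0 and 1 swap velocities; positions: p0=1 p1=1 p2=2; velocities now: v0=-2 v1=0 v2=-4
Collision at t=5/4: particles 1 and 2 swap velocities; positions: p0=1/2 p1=1 p2=1; velocities now: v0=-2 v1=-4 v2=0
Collision at t=3/2: particles 0 and 1 swap velocities; positions: p0=0 p1=0 p2=1; velocities now: v0=-4 v1=-2 v2=0
Advance to t=2 (no further collisions before then); velocities: v0=-4 v1=-2 v2=0; positions = -2 -1 1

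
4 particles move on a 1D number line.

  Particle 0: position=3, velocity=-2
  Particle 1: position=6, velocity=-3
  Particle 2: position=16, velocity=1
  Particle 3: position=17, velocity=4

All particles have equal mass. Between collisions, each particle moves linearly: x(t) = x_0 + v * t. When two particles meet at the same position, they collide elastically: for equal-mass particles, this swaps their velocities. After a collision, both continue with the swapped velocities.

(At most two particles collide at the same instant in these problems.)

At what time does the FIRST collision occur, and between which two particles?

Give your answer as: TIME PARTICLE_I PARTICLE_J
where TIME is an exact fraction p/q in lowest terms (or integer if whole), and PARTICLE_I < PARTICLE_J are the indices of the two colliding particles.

Answer: 3 0 1

Derivation:
Pair (0,1): pos 3,6 vel -2,-3 -> gap=3, closing at 1/unit, collide at t=3
Pair (1,2): pos 6,16 vel -3,1 -> not approaching (rel speed -4 <= 0)
Pair (2,3): pos 16,17 vel 1,4 -> not approaching (rel speed -3 <= 0)
Earliest collision: t=3 between 0 and 1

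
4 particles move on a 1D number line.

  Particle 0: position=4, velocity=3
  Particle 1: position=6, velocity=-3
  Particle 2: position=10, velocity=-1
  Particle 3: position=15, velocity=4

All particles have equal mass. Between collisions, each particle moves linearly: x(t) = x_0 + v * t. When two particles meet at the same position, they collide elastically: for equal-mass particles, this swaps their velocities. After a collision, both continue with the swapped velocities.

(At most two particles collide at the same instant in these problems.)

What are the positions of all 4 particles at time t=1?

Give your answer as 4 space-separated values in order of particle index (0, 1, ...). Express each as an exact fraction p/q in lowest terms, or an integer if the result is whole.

Answer: 3 7 9 19

Derivation:
Collision at t=1/3: particles 0 and 1 swap velocities; positions: p0=5 p1=5 p2=29/3 p3=49/3; velocities now: v0=-3 v1=3 v2=-1 v3=4
Advance to t=1 (no further collisions before then); velocities: v0=-3 v1=3 v2=-1 v3=4; positions = 3 7 9 19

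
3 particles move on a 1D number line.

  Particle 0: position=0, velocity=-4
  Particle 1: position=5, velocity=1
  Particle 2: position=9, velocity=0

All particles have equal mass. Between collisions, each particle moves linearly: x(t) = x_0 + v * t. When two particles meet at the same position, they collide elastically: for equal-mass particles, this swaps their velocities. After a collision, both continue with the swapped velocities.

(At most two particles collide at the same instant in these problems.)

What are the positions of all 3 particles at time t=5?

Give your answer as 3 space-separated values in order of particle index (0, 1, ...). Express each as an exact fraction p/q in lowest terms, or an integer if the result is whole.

Collision at t=4: particles 1 and 2 swap velocities; positions: p0=-16 p1=9 p2=9; velocities now: v0=-4 v1=0 v2=1
Advance to t=5 (no further collisions before then); velocities: v0=-4 v1=0 v2=1; positions = -20 9 10

Answer: -20 9 10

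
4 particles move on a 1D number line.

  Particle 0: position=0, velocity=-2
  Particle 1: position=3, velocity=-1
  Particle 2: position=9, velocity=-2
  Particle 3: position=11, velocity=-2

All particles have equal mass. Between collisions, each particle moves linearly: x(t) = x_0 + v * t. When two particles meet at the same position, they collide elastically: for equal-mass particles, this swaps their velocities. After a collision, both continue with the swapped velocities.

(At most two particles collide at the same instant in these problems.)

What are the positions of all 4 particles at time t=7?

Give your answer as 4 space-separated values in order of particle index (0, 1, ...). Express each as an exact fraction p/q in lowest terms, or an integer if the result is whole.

Answer: -14 -5 -4 -3

Derivation:
Collision at t=6: particles 1 and 2 swap velocities; positions: p0=-12 p1=-3 p2=-3 p3=-1; velocities now: v0=-2 v1=-2 v2=-1 v3=-2
Advance to t=7 (no further collisions before then); velocities: v0=-2 v1=-2 v2=-1 v3=-2; positions = -14 -5 -4 -3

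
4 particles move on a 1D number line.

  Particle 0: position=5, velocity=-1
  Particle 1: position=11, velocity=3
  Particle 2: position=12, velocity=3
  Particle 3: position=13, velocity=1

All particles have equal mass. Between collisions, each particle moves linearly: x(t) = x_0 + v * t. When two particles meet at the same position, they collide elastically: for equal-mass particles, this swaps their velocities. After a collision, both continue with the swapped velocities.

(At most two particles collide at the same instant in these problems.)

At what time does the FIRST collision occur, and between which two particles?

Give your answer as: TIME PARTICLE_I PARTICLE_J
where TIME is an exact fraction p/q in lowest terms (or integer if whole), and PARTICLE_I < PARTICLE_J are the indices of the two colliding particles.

Answer: 1/2 2 3

Derivation:
Pair (0,1): pos 5,11 vel -1,3 -> not approaching (rel speed -4 <= 0)
Pair (1,2): pos 11,12 vel 3,3 -> not approaching (rel speed 0 <= 0)
Pair (2,3): pos 12,13 vel 3,1 -> gap=1, closing at 2/unit, collide at t=1/2
Earliest collision: t=1/2 between 2 and 3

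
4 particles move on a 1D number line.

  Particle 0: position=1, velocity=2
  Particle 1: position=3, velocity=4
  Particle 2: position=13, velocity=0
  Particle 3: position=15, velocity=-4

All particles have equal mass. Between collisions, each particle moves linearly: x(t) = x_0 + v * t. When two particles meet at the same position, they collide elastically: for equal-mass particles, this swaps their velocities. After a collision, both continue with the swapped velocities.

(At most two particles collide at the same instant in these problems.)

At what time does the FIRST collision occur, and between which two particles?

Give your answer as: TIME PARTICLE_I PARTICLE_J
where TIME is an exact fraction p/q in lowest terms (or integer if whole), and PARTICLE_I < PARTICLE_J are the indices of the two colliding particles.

Pair (0,1): pos 1,3 vel 2,4 -> not approaching (rel speed -2 <= 0)
Pair (1,2): pos 3,13 vel 4,0 -> gap=10, closing at 4/unit, collide at t=5/2
Pair (2,3): pos 13,15 vel 0,-4 -> gap=2, closing at 4/unit, collide at t=1/2
Earliest collision: t=1/2 between 2 and 3

Answer: 1/2 2 3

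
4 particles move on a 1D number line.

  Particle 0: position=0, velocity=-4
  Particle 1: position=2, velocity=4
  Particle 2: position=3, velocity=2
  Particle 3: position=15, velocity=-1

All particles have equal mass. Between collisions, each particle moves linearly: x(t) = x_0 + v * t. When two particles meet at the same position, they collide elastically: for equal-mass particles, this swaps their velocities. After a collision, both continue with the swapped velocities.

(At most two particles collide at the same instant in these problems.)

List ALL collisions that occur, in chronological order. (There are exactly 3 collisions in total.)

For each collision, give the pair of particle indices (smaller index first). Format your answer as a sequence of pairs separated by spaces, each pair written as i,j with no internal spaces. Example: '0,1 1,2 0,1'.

Collision at t=1/2: particles 1 and 2 swap velocities; positions: p0=-2 p1=4 p2=4 p3=29/2; velocities now: v0=-4 v1=2 v2=4 v3=-1
Collision at t=13/5: particles 2 and 3 swap velocities; positions: p0=-52/5 p1=41/5 p2=62/5 p3=62/5; velocities now: v0=-4 v1=2 v2=-1 v3=4
Collision at t=4: particles 1 and 2 swap velocities; positions: p0=-16 p1=11 p2=11 p3=18; velocities now: v0=-4 v1=-1 v2=2 v3=4

Answer: 1,2 2,3 1,2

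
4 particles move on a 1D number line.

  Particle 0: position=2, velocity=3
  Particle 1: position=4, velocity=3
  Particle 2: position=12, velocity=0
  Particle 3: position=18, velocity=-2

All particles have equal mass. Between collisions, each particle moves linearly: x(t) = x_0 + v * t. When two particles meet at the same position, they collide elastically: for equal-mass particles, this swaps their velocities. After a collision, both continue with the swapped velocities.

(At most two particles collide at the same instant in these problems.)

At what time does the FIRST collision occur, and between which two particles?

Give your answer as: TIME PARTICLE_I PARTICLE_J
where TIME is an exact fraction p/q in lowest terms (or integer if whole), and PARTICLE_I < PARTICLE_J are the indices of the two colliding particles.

Pair (0,1): pos 2,4 vel 3,3 -> not approaching (rel speed 0 <= 0)
Pair (1,2): pos 4,12 vel 3,0 -> gap=8, closing at 3/unit, collide at t=8/3
Pair (2,3): pos 12,18 vel 0,-2 -> gap=6, closing at 2/unit, collide at t=3
Earliest collision: t=8/3 between 1 and 2

Answer: 8/3 1 2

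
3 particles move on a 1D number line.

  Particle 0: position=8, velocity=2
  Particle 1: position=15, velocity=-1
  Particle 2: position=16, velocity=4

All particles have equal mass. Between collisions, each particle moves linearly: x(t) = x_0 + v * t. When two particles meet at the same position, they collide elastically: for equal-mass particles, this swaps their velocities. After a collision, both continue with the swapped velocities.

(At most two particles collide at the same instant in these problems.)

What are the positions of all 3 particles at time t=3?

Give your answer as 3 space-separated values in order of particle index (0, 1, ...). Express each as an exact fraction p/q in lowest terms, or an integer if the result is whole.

Collision at t=7/3: particles 0 and 1 swap velocities; positions: p0=38/3 p1=38/3 p2=76/3; velocities now: v0=-1 v1=2 v2=4
Advance to t=3 (no further collisions before then); velocities: v0=-1 v1=2 v2=4; positions = 12 14 28

Answer: 12 14 28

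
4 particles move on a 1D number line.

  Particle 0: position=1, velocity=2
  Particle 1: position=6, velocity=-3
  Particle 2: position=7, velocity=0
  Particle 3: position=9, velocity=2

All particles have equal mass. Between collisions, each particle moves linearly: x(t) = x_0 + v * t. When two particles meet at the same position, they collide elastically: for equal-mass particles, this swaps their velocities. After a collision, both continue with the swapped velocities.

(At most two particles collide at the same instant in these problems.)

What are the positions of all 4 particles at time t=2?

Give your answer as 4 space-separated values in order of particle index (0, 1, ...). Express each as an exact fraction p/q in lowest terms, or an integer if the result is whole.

Answer: 0 5 7 13

Derivation:
Collision at t=1: particles 0 and 1 swap velocities; positions: p0=3 p1=3 p2=7 p3=11; velocities now: v0=-3 v1=2 v2=0 v3=2
Advance to t=2 (no further collisions before then); velocities: v0=-3 v1=2 v2=0 v3=2; positions = 0 5 7 13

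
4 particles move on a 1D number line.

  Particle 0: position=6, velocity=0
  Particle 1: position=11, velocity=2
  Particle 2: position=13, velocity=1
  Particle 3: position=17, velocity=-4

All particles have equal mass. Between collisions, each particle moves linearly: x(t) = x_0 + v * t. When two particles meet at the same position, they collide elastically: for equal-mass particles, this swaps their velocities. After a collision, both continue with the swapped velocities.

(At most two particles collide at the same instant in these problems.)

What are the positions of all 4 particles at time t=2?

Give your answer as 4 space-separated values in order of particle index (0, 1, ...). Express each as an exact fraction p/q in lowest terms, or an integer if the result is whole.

Answer: 6 9 15 15

Derivation:
Collision at t=4/5: particles 2 and 3 swap velocities; positions: p0=6 p1=63/5 p2=69/5 p3=69/5; velocities now: v0=0 v1=2 v2=-4 v3=1
Collision at t=1: particles 1 and 2 swap velocities; positions: p0=6 p1=13 p2=13 p3=14; velocities now: v0=0 v1=-4 v2=2 v3=1
Collision at t=2: particles 2 and 3 swap velocities; positions: p0=6 p1=9 p2=15 p3=15; velocities now: v0=0 v1=-4 v2=1 v3=2
Advance to t=2 (no further collisions before then); velocities: v0=0 v1=-4 v2=1 v3=2; positions = 6 9 15 15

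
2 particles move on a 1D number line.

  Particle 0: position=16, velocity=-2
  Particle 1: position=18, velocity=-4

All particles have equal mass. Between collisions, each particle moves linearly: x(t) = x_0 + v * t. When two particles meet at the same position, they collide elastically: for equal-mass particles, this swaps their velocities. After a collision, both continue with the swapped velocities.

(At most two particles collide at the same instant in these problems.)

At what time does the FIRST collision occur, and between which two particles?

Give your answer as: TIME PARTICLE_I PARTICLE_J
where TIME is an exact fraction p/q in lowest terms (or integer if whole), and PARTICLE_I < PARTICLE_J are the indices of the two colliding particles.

Answer: 1 0 1

Derivation:
Pair (0,1): pos 16,18 vel -2,-4 -> gap=2, closing at 2/unit, collide at t=1
Earliest collision: t=1 between 0 and 1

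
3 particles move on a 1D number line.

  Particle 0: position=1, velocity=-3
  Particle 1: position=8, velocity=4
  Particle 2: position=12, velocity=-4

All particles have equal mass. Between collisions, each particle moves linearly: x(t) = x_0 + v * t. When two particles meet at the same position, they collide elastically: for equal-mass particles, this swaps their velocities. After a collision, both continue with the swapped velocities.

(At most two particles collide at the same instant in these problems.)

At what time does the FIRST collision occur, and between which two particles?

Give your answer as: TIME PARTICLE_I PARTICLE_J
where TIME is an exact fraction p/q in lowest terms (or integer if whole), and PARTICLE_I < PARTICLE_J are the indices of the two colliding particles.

Pair (0,1): pos 1,8 vel -3,4 -> not approaching (rel speed -7 <= 0)
Pair (1,2): pos 8,12 vel 4,-4 -> gap=4, closing at 8/unit, collide at t=1/2
Earliest collision: t=1/2 between 1 and 2

Answer: 1/2 1 2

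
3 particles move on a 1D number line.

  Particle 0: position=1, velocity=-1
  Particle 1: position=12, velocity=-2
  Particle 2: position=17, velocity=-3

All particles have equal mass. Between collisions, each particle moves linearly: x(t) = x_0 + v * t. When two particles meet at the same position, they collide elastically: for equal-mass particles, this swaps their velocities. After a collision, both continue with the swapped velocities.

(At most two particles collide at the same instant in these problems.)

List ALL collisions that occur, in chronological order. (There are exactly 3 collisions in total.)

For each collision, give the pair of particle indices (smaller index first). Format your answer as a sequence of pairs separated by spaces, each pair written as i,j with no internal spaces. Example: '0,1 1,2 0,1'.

Collision at t=5: particles 1 and 2 swap velocities; positions: p0=-4 p1=2 p2=2; velocities now: v0=-1 v1=-3 v2=-2
Collision at t=8: particles 0 and 1 swap velocities; positions: p0=-7 p1=-7 p2=-4; velocities now: v0=-3 v1=-1 v2=-2
Collision at t=11: particles 1 and 2 swap velocities; positions: p0=-16 p1=-10 p2=-10; velocities now: v0=-3 v1=-2 v2=-1

Answer: 1,2 0,1 1,2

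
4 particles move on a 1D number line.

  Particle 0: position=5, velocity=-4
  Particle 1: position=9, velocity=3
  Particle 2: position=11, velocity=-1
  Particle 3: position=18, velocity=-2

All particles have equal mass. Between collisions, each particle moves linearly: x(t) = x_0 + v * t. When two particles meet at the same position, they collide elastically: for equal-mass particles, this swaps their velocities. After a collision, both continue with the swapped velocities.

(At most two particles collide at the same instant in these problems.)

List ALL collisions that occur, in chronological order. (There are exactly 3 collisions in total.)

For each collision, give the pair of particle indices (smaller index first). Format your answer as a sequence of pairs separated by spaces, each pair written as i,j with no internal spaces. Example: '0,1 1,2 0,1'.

Collision at t=1/2: particles 1 and 2 swap velocities; positions: p0=3 p1=21/2 p2=21/2 p3=17; velocities now: v0=-4 v1=-1 v2=3 v3=-2
Collision at t=9/5: particles 2 and 3 swap velocities; positions: p0=-11/5 p1=46/5 p2=72/5 p3=72/5; velocities now: v0=-4 v1=-1 v2=-2 v3=3
Collision at t=7: particles 1 and 2 swap velocities; positions: p0=-23 p1=4 p2=4 p3=30; velocities now: v0=-4 v1=-2 v2=-1 v3=3

Answer: 1,2 2,3 1,2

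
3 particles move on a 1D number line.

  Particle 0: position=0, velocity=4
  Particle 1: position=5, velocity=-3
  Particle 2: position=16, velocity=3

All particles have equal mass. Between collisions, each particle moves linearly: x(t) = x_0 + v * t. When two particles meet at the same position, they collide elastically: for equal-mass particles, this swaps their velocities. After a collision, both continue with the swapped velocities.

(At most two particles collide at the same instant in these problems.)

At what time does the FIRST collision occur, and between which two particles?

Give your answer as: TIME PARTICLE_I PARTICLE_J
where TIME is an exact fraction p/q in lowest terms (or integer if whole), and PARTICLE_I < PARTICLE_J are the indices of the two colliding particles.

Pair (0,1): pos 0,5 vel 4,-3 -> gap=5, closing at 7/unit, collide at t=5/7
Pair (1,2): pos 5,16 vel -3,3 -> not approaching (rel speed -6 <= 0)
Earliest collision: t=5/7 between 0 and 1

Answer: 5/7 0 1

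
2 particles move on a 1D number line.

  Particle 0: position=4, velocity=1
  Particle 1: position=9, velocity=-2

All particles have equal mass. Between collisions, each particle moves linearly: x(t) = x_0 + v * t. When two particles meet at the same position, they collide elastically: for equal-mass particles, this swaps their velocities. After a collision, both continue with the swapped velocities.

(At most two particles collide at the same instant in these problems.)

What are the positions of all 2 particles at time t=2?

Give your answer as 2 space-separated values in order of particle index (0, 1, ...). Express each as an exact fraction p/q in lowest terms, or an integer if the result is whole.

Answer: 5 6

Derivation:
Collision at t=5/3: particles 0 and 1 swap velocities; positions: p0=17/3 p1=17/3; velocities now: v0=-2 v1=1
Advance to t=2 (no further collisions before then); velocities: v0=-2 v1=1; positions = 5 6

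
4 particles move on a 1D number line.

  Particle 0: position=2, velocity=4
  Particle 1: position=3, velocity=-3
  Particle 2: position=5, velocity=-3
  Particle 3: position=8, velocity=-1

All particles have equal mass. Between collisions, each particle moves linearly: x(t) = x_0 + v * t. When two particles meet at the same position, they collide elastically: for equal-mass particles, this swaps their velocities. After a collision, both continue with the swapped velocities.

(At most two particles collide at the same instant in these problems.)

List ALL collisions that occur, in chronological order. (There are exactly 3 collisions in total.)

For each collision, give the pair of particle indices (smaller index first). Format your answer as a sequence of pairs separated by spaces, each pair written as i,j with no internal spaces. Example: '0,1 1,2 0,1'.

Answer: 0,1 1,2 2,3

Derivation:
Collision at t=1/7: particles 0 and 1 swap velocities; positions: p0=18/7 p1=18/7 p2=32/7 p3=55/7; velocities now: v0=-3 v1=4 v2=-3 v3=-1
Collision at t=3/7: particles 1 and 2 swap velocities; positions: p0=12/7 p1=26/7 p2=26/7 p3=53/7; velocities now: v0=-3 v1=-3 v2=4 v3=-1
Collision at t=6/5: particles 2 and 3 swap velocities; positions: p0=-3/5 p1=7/5 p2=34/5 p3=34/5; velocities now: v0=-3 v1=-3 v2=-1 v3=4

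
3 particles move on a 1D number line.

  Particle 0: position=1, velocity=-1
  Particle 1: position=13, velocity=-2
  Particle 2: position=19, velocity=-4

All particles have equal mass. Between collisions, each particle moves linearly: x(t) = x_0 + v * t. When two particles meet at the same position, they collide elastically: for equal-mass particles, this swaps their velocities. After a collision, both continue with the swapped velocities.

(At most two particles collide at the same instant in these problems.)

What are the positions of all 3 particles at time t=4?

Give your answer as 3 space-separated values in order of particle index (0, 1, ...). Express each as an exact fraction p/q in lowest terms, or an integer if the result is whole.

Answer: -3 3 5

Derivation:
Collision at t=3: particles 1 and 2 swap velocities; positions: p0=-2 p1=7 p2=7; velocities now: v0=-1 v1=-4 v2=-2
Advance to t=4 (no further collisions before then); velocities: v0=-1 v1=-4 v2=-2; positions = -3 3 5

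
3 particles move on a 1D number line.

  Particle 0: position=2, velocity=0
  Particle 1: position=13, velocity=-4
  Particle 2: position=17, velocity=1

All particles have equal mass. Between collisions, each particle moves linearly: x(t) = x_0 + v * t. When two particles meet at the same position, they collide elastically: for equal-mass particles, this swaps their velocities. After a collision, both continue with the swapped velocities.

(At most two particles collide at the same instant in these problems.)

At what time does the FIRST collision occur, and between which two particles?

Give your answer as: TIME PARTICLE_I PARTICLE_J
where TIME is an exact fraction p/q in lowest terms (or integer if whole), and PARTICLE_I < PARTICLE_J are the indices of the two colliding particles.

Answer: 11/4 0 1

Derivation:
Pair (0,1): pos 2,13 vel 0,-4 -> gap=11, closing at 4/unit, collide at t=11/4
Pair (1,2): pos 13,17 vel -4,1 -> not approaching (rel speed -5 <= 0)
Earliest collision: t=11/4 between 0 and 1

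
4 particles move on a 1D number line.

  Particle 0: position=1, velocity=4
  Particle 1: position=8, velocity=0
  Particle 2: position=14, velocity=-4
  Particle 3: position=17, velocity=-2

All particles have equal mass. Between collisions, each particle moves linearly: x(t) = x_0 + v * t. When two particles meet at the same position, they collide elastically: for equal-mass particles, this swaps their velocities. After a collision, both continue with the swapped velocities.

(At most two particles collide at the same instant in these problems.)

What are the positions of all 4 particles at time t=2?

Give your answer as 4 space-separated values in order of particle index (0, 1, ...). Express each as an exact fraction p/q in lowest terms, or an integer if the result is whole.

Answer: 6 8 9 13

Derivation:
Collision at t=3/2: particles 1 and 2 swap velocities; positions: p0=7 p1=8 p2=8 p3=14; velocities now: v0=4 v1=-4 v2=0 v3=-2
Collision at t=13/8: particles 0 and 1 swap velocities; positions: p0=15/2 p1=15/2 p2=8 p3=55/4; velocities now: v0=-4 v1=4 v2=0 v3=-2
Collision at t=7/4: particles 1 and 2 swap velocities; positions: p0=7 p1=8 p2=8 p3=27/2; velocities now: v0=-4 v1=0 v2=4 v3=-2
Advance to t=2 (no further collisions before then); velocities: v0=-4 v1=0 v2=4 v3=-2; positions = 6 8 9 13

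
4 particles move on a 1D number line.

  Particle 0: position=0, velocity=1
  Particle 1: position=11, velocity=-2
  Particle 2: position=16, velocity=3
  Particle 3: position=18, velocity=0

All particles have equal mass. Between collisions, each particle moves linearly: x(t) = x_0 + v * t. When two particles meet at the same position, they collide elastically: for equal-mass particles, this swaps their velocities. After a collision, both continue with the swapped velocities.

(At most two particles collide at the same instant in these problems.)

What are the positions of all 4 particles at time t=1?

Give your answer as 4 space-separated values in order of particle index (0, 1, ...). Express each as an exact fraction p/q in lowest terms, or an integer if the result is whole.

Collision at t=2/3: particles 2 and 3 swap velocities; positions: p0=2/3 p1=29/3 p2=18 p3=18; velocities now: v0=1 v1=-2 v2=0 v3=3
Advance to t=1 (no further collisions before then); velocities: v0=1 v1=-2 v2=0 v3=3; positions = 1 9 18 19

Answer: 1 9 18 19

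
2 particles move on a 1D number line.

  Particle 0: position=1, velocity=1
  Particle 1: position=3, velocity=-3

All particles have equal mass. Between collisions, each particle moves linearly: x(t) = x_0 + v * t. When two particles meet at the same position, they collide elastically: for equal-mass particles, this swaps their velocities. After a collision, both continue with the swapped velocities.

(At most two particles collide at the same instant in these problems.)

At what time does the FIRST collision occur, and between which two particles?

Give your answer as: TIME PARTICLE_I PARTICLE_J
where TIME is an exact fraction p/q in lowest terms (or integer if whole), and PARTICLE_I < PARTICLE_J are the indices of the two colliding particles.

Answer: 1/2 0 1

Derivation:
Pair (0,1): pos 1,3 vel 1,-3 -> gap=2, closing at 4/unit, collide at t=1/2
Earliest collision: t=1/2 between 0 and 1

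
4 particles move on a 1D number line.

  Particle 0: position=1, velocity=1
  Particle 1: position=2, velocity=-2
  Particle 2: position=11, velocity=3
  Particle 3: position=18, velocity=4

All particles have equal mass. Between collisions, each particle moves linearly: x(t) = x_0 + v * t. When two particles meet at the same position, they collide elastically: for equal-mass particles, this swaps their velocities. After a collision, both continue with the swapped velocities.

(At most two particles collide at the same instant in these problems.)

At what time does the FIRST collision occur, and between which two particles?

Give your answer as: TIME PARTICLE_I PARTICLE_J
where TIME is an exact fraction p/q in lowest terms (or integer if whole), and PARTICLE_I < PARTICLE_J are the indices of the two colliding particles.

Pair (0,1): pos 1,2 vel 1,-2 -> gap=1, closing at 3/unit, collide at t=1/3
Pair (1,2): pos 2,11 vel -2,3 -> not approaching (rel speed -5 <= 0)
Pair (2,3): pos 11,18 vel 3,4 -> not approaching (rel speed -1 <= 0)
Earliest collision: t=1/3 between 0 and 1

Answer: 1/3 0 1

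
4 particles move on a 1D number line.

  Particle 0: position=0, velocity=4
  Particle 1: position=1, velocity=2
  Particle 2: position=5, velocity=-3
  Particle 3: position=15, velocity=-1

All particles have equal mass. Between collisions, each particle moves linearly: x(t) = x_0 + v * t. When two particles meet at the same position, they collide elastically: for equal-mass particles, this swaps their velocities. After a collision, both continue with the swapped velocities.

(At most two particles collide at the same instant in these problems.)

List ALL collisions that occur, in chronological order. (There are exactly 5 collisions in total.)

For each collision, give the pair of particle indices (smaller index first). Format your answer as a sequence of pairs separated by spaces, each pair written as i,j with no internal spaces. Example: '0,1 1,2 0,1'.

Collision at t=1/2: particles 0 and 1 swap velocities; positions: p0=2 p1=2 p2=7/2 p3=29/2; velocities now: v0=2 v1=4 v2=-3 v3=-1
Collision at t=5/7: particles 1 and 2 swap velocities; positions: p0=17/7 p1=20/7 p2=20/7 p3=100/7; velocities now: v0=2 v1=-3 v2=4 v3=-1
Collision at t=4/5: particles 0 and 1 swap velocities; positions: p0=13/5 p1=13/5 p2=16/5 p3=71/5; velocities now: v0=-3 v1=2 v2=4 v3=-1
Collision at t=3: particles 2 and 3 swap velocities; positions: p0=-4 p1=7 p2=12 p3=12; velocities now: v0=-3 v1=2 v2=-1 v3=4
Collision at t=14/3: particles 1 and 2 swap velocities; positions: p0=-9 p1=31/3 p2=31/3 p3=56/3; velocities now: v0=-3 v1=-1 v2=2 v3=4

Answer: 0,1 1,2 0,1 2,3 1,2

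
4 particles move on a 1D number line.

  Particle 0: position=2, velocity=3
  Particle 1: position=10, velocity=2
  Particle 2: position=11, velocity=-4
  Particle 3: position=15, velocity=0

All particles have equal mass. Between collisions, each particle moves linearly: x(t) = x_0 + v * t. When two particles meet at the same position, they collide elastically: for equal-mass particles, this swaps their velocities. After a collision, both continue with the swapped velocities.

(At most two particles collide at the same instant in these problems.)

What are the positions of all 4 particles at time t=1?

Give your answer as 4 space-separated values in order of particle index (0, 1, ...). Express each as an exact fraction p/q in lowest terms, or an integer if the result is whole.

Collision at t=1/6: particles 1 and 2 swap velocities; positions: p0=5/2 p1=31/3 p2=31/3 p3=15; velocities now: v0=3 v1=-4 v2=2 v3=0
Advance to t=1 (no further collisions before then); velocities: v0=3 v1=-4 v2=2 v3=0; positions = 5 7 12 15

Answer: 5 7 12 15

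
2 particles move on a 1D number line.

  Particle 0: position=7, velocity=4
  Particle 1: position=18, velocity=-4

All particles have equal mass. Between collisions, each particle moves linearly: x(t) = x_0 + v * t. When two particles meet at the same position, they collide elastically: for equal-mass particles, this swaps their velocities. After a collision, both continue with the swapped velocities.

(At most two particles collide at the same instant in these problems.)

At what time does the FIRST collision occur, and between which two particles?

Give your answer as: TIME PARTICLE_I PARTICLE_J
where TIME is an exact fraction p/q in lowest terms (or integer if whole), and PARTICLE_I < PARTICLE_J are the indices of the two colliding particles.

Answer: 11/8 0 1

Derivation:
Pair (0,1): pos 7,18 vel 4,-4 -> gap=11, closing at 8/unit, collide at t=11/8
Earliest collision: t=11/8 between 0 and 1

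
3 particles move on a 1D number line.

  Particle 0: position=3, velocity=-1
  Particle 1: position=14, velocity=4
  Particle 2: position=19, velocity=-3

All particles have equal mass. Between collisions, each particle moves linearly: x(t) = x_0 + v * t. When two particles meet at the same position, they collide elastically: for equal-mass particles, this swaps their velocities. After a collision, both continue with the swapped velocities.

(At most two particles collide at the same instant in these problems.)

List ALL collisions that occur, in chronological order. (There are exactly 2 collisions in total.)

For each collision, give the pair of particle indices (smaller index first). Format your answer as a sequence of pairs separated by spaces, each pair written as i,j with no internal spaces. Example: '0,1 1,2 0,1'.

Collision at t=5/7: particles 1 and 2 swap velocities; positions: p0=16/7 p1=118/7 p2=118/7; velocities now: v0=-1 v1=-3 v2=4
Collision at t=8: particles 0 and 1 swap velocities; positions: p0=-5 p1=-5 p2=46; velocities now: v0=-3 v1=-1 v2=4

Answer: 1,2 0,1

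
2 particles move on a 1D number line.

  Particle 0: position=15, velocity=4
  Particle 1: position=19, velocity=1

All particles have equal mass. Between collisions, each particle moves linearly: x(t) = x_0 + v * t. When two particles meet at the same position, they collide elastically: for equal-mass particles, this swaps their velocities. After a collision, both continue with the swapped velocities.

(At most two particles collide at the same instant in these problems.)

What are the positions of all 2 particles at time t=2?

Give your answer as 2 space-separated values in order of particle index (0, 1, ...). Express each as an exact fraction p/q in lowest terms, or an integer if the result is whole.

Answer: 21 23

Derivation:
Collision at t=4/3: particles 0 and 1 swap velocities; positions: p0=61/3 p1=61/3; velocities now: v0=1 v1=4
Advance to t=2 (no further collisions before then); velocities: v0=1 v1=4; positions = 21 23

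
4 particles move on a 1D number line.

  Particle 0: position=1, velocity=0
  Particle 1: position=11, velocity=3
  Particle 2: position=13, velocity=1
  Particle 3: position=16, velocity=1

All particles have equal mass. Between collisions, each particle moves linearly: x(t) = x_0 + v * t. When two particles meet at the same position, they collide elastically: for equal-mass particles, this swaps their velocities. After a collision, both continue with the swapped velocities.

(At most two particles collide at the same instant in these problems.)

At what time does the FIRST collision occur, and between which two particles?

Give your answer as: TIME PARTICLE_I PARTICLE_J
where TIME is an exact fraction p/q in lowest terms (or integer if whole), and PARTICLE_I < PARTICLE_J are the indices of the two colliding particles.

Answer: 1 1 2

Derivation:
Pair (0,1): pos 1,11 vel 0,3 -> not approaching (rel speed -3 <= 0)
Pair (1,2): pos 11,13 vel 3,1 -> gap=2, closing at 2/unit, collide at t=1
Pair (2,3): pos 13,16 vel 1,1 -> not approaching (rel speed 0 <= 0)
Earliest collision: t=1 between 1 and 2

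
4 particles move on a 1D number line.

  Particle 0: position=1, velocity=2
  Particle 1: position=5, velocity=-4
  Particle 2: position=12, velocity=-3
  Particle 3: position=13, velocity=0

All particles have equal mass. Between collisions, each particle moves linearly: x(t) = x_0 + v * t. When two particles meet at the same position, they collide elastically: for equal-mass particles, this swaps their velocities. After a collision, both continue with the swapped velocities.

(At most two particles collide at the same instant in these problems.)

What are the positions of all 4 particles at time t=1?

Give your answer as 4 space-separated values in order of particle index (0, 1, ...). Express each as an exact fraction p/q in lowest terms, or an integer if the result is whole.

Answer: 1 3 9 13

Derivation:
Collision at t=2/3: particles 0 and 1 swap velocities; positions: p0=7/3 p1=7/3 p2=10 p3=13; velocities now: v0=-4 v1=2 v2=-3 v3=0
Advance to t=1 (no further collisions before then); velocities: v0=-4 v1=2 v2=-3 v3=0; positions = 1 3 9 13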